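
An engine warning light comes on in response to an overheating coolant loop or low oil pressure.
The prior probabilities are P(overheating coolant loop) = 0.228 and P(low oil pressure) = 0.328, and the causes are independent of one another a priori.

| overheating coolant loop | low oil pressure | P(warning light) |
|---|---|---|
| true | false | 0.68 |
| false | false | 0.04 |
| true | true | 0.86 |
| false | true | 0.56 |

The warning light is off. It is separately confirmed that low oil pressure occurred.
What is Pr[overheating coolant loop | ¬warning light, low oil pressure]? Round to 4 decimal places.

Pr[overheating coolant loop | ¬warning light, low oil pressure] ≈ 0.0859

By total probability over both values of overheating coolant loop:
  P(¬warning light | low oil pressure) = 0.44*0.772 + 0.14*0.228
        = 0.339680 + 0.031920 = 0.371600
The terms with overheating coolant loop present sum to 0.031920, so
  P(overheating coolant loop | ¬warning light, low oil pressure) = 0.031920 / 0.371600 ≈ 0.0859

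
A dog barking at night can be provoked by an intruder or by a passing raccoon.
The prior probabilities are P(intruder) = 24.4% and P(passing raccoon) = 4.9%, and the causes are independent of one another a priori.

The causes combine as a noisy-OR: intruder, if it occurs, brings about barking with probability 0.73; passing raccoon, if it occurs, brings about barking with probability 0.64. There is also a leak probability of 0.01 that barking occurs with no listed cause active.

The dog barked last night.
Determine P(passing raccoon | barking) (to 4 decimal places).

P(passing raccoon | barking) ≈ 0.1635

Under noisy-OR, P(barking | causes) = 1 − (1−0.01)·∏(1−qᵢ) over the active causes.
P(barking) = 0.01*0.756*0.951 + 0.6436*0.756*0.049 + 0.7327*0.244*0.951 + 0.903772*0.244*0.049 = 0.007190 + 0.023842 + 0.170019 + 0.010805 = 0.211856
Restricting to configurations with passing raccoon present: 0.023842 + 0.010805 = 0.034647.
Hence the posterior is 0.034647/0.211856 ≈ 0.1635.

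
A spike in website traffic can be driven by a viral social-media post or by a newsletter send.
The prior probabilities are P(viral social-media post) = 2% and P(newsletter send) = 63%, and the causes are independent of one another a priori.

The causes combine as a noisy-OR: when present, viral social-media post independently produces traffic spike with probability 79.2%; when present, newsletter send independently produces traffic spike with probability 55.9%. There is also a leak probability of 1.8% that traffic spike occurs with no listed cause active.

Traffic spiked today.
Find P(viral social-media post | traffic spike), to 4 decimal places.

Under noisy-OR, P(traffic spike | causes) = 1 − (1−0.018)·∏(1−qᵢ) over the active causes.
Numerator (weight on configurations with viral social-media post): 0.005889 + 0.011465 = 0.017354
Normalizer over all consistent configurations: 0.018·0.98·0.37 + 0.566938·0.98·0.63 + 0.795744·0.02·0.37 + 0.909923·0.02·0.63 = 0.373909
P(viral social-media post | traffic spike) = 0.017354/0.373909 ≈ 0.0464

P(viral social-media post | traffic spike) ≈ 0.0464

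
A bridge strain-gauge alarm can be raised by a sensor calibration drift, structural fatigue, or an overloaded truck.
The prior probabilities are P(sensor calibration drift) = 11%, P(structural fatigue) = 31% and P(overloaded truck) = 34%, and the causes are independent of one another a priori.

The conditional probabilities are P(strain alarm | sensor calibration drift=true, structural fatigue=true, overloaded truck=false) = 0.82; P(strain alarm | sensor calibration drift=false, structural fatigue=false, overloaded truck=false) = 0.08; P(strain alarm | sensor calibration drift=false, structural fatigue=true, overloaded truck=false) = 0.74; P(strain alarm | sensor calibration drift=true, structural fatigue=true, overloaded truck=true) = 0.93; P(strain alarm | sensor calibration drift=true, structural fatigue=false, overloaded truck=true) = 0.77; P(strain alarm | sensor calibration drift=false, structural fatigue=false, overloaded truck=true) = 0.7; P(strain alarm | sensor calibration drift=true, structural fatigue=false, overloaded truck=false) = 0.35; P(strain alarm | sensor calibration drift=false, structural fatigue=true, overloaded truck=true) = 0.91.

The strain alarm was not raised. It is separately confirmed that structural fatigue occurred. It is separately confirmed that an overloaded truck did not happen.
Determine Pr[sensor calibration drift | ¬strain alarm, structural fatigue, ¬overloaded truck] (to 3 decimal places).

Pr[sensor calibration drift | ¬strain alarm, structural fatigue, ¬overloaded truck] ≈ 0.079

Enumerate both values of sensor calibration drift and weight by the priors:
  P(¬strain alarm | structural fatigue, ¬overloaded truck) = 0.26*0.89 + 0.18*0.11
        = 0.231400 + 0.019800 = 0.251200
Keeping only the sensor calibration drift-present terms gives 0.019800, so
  P(sensor calibration drift | ¬strain alarm, structural fatigue, ¬overloaded truck) = 0.019800 / 0.251200 ≈ 0.079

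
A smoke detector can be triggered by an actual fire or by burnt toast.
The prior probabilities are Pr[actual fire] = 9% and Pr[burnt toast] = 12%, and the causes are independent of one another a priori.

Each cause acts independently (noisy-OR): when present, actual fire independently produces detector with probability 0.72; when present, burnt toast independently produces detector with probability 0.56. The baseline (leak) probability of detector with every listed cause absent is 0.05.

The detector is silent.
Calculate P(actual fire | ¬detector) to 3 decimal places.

Under noisy-OR, P(detector | causes) = 1 − (1−0.05)·∏(1−qᵢ) over the active causes.
Sum P(¬detector|·) weighted by the priors over the 4 (actual fire, burnt toast) configurations:
  P(¬detector) = 0.95·0.91·0.88 + 0.418·0.91·0.12 + 0.266·0.09·0.88 + 0.11704·0.09·0.12
        = 0.760760 + 0.045646 + 0.021067 + 0.001264 = 0.828737
The terms with actual fire present sum to 0.022331, so
  P(actual fire | ¬detector) = 0.022331 / 0.828737 ≈ 0.027

P(actual fire | ¬detector) ≈ 0.027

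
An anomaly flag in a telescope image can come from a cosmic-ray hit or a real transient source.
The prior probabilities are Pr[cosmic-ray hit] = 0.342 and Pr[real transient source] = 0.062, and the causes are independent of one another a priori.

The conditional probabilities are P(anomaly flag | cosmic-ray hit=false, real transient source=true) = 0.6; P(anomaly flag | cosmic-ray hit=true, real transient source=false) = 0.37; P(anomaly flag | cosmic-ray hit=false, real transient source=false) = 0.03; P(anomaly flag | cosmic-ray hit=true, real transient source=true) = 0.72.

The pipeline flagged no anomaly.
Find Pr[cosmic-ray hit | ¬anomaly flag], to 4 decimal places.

P(¬anomaly flag) = 0.97·0.658·0.938 + 0.4·0.658·0.062 + 0.63·0.342·0.938 + 0.28·0.342·0.062 = 0.598688 + 0.016318 + 0.202101 + 0.005937 = 0.823044
Of this, 0.208038 comes from 0.202101 + 0.005937 (the cosmic-ray hit=true cases).
Hence the posterior is 0.208038/0.823044 ≈ 0.2528.

Pr[cosmic-ray hit | ¬anomaly flag] ≈ 0.2528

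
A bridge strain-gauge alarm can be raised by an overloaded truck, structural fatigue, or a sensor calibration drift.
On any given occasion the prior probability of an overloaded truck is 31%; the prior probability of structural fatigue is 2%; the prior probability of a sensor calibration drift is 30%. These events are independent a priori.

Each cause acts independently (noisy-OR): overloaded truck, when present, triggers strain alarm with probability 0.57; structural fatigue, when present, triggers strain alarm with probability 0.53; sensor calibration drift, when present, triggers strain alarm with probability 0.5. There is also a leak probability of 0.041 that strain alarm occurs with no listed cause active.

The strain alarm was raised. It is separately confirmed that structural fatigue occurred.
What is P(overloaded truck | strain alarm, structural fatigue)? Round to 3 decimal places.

P(overloaded truck | strain alarm, structural fatigue) ≈ 0.378

Under noisy-OR, P(strain alarm | causes) = 1 − (1−0.041)·∏(1−qᵢ) over the active causes.
Numerator (weight on configurations with overloaded truck): 0.174942 + 0.083988 = 0.258930
The normalizing constant is 0.54927*0.69*0.7 + 0.774635*0.69*0.3 + 0.806186*0.31*0.7 + 0.903093*0.31*0.3 = 0.684576
P(overloaded truck | strain alarm, structural fatigue) = 0.258930/0.684576 ≈ 0.378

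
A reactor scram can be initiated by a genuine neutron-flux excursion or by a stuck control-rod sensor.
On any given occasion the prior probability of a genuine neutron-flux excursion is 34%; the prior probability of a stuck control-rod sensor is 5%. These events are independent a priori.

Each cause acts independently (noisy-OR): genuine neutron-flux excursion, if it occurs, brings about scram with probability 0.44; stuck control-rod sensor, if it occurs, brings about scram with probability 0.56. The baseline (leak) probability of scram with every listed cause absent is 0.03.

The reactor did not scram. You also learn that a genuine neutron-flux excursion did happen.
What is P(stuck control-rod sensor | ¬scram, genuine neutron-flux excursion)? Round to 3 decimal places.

Under noisy-OR, P(scram | causes) = 1 − (1−0.03)·∏(1−qᵢ) over the active causes.
Enumerate both values of stuck control-rod sensor and weight by the priors:
  P(¬scram | genuine neutron-flux excursion) = 0.5432*0.95 + 0.239008*0.05
        = 0.516040 + 0.011950 = 0.527990
Configurations with stuck control-rod sensor contribute 0.011950, so
  P(stuck control-rod sensor | ¬scram, genuine neutron-flux excursion) = 0.011950 / 0.527990 ≈ 0.023

P(stuck control-rod sensor | ¬scram, genuine neutron-flux excursion) ≈ 0.023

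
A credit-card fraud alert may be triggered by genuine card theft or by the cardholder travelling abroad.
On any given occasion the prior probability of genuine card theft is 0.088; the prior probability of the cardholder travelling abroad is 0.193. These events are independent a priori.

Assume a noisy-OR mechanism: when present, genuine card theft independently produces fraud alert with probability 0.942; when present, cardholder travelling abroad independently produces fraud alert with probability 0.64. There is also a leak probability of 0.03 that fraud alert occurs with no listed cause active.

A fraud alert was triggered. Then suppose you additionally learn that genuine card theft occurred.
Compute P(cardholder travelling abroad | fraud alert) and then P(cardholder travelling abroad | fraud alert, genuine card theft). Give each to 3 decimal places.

Under noisy-OR, P(fraud alert | causes) = 1 − (1−0.03)·∏(1−qᵢ) over the active causes.
Weight on cardholder travelling abroad=true, given the evidence: 0.114551 + 0.016640 = 0.131191
Denominator P(fraud alert): 0.03*0.912*0.807 + 0.6508*0.912*0.193 + 0.94374*0.088*0.807 + 0.979746*0.088*0.193 = 0.220292
Posterior = 0.131191 / 0.220292 ≈ 0.596

Now condition on the additional information:
For the numerator, keep only cardholder travelling abroad=true terms: 0.979746×0.193 = 0.189091
The normalizing constant is 0.94374×0.807 + 0.979746×0.193 = 0.950689
P(cardholder travelling abroad | fraud alert, genuine card theft) = 0.189091/0.950689 ≈ 0.199
— genuine card theft explains away the evidence for cardholder travelling abroad.

P(cardholder travelling abroad | fraud alert) ≈ 0.596; P(cardholder travelling abroad | fraud alert, genuine card theft) ≈ 0.199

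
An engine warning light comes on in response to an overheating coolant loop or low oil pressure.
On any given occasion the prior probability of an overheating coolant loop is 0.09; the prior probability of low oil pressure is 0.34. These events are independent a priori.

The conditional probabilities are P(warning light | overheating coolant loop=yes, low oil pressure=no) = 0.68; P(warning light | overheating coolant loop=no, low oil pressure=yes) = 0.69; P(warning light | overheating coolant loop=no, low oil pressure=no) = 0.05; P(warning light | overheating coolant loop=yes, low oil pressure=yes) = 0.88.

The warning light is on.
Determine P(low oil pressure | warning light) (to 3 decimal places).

P(warning light) = 0.05×0.91×0.66 + 0.69×0.91×0.34 + 0.68×0.09×0.66 + 0.88×0.09×0.34 = 0.030030 + 0.213486 + 0.040392 + 0.026928 = 0.310836
The low oil pressure-present share is 0.213486 + 0.026928 = 0.240414.
P(low oil pressure | warning light) = 0.240414 / 0.310836 ≈ 0.773

P(low oil pressure | warning light) ≈ 0.773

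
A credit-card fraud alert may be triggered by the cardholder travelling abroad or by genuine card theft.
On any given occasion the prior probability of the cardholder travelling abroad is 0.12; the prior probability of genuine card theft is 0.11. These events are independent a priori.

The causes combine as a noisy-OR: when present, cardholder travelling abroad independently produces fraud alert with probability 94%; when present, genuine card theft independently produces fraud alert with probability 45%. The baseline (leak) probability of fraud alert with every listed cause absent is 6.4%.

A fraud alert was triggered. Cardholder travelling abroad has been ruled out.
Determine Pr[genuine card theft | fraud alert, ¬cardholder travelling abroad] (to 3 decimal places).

Pr[genuine card theft | fraud alert, ¬cardholder travelling abroad] ≈ 0.484

Under noisy-OR, P(fraud alert | causes) = 1 − (1−0.064)·∏(1−qᵢ) over the active causes.
By total probability over both values of genuine card theft:
  P(fraud alert | ¬cardholder travelling abroad) = 0.064×0.89 + 0.4852×0.11
        = 0.056960 + 0.053372 = 0.110332
Configurations with genuine card theft contribute 0.053372, so
  P(genuine card theft | fraud alert, ¬cardholder travelling abroad) = 0.053372 / 0.110332 ≈ 0.484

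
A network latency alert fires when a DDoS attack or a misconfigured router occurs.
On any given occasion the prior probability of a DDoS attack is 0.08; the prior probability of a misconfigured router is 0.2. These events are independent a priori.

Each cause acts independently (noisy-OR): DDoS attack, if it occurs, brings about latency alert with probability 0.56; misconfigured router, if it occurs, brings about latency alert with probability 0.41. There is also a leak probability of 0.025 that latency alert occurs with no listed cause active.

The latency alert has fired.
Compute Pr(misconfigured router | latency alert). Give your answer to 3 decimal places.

Under noisy-OR, P(latency alert | causes) = 1 − (1−0.025)·∏(1−qᵢ) over the active causes.
Sum P(latency alert|·) weighted by the priors over the 4 (DDoS attack, misconfigured router) configurations:
  P(latency alert) = 0.025×0.92×0.8 + 0.42475×0.92×0.2 + 0.571×0.08×0.8 + 0.74689×0.08×0.2
        = 0.018400 + 0.078154 + 0.036544 + 0.011950 = 0.145048
The terms with misconfigured router present sum to 0.090104, so
  P(misconfigured router | latency alert) = 0.090104 / 0.145048 ≈ 0.621

Pr(misconfigured router | latency alert) ≈ 0.621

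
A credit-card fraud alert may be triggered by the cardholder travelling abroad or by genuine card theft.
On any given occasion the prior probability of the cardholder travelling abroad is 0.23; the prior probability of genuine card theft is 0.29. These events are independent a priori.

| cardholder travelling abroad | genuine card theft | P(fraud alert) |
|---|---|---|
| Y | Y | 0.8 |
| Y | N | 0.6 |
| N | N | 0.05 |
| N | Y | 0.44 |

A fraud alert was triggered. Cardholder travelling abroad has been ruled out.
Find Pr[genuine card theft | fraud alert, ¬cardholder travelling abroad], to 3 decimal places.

Sum P(fraud alert|·) weighted by the priors over both values of genuine card theft:
  P(fraud alert | ¬cardholder travelling abroad) = 0.05·0.71 + 0.44·0.29
        = 0.035500 + 0.127600 = 0.163100
The terms with genuine card theft present sum to 0.127600, so
  P(genuine card theft | fraud alert, ¬cardholder travelling abroad) = 0.127600 / 0.163100 ≈ 0.782

Pr[genuine card theft | fraud alert, ¬cardholder travelling abroad] ≈ 0.782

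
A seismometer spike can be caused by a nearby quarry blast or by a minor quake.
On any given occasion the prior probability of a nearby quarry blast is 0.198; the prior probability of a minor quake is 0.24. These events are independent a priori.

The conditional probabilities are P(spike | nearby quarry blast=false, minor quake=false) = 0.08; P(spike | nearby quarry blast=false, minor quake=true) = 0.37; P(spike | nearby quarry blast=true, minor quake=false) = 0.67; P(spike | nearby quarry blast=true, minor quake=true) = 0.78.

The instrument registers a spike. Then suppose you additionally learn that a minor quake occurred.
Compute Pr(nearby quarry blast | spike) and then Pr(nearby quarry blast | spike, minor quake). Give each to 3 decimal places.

By total probability over the 4 (nearby quarry blast, minor quake) configurations:
  P(spike) = 0.08·0.802·0.76 + 0.37·0.802·0.24 + 0.67·0.198·0.76 + 0.78·0.198·0.24
        = 0.048762 + 0.071218 + 0.100822 + 0.037066 = 0.257868
Configurations with nearby quarry blast contribute 0.137888, so
  P(nearby quarry blast | spike) = 0.137888 / 0.257868 ≈ 0.535

Now also conditioning on minor quake=true:
Enumerate both values of nearby quarry blast and weight by the priors:
  P(spike | minor quake) = 0.37×0.802 + 0.78×0.198
        = 0.296740 + 0.154440 = 0.451180
The terms with nearby quarry blast present sum to 0.154440, so
  P(nearby quarry blast | spike, minor quake) = 0.154440 / 0.451180 ≈ 0.342
The drop from 0.535 to 0.342 is the explaining-away (discounting) effect.

Pr(nearby quarry blast | spike) ≈ 0.535; Pr(nearby quarry blast | spike, minor quake) ≈ 0.342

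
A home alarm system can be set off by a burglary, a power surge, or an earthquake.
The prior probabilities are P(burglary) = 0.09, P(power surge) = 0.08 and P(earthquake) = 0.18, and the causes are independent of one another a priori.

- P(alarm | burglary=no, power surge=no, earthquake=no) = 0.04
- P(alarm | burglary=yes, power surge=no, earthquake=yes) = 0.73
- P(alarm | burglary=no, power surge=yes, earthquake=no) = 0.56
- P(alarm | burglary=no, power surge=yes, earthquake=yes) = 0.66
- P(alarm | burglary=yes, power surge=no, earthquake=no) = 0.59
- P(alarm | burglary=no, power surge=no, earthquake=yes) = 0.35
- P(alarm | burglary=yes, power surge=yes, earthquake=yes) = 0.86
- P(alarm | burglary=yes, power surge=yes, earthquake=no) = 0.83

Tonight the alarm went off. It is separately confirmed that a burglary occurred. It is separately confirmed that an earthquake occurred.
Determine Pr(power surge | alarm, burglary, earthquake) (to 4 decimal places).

By total probability over both values of power surge:
  P(alarm | burglary, earthquake) = 0.73*0.92 + 0.86*0.08
        = 0.671600 + 0.068800 = 0.740400
The terms with power surge present sum to 0.068800, so
  P(power surge | alarm, burglary, earthquake) = 0.068800 / 0.740400 ≈ 0.0929

Pr(power surge | alarm, burglary, earthquake) ≈ 0.0929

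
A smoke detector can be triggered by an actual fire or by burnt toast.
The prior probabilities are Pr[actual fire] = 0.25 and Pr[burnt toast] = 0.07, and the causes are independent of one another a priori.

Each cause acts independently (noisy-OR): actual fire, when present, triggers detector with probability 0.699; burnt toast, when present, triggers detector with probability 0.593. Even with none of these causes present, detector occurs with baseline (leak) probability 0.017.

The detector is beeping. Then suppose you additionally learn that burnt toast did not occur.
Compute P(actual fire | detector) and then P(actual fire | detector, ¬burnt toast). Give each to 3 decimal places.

Under noisy-OR, P(detector | causes) = 1 − (1−0.017)·∏(1−qᵢ) over the active causes.
By total probability over the 4 (actual fire, burnt toast) configurations:
  P(detector) = 0.017*0.75*0.93 + 0.599919*0.75*0.07 + 0.704117*0.25*0.93 + 0.879576*0.25*0.07
        = 0.011858 + 0.031496 + 0.163707 + 0.015393 = 0.222454
Keeping only the actual fire-present terms gives 0.179100, so
  P(actual fire | detector) = 0.179100 / 0.222454 ≈ 0.805

Now also conditioning on burnt toast≠true:
P(detector | ¬burnt toast) = 0.017*0.75 + 0.704117*0.25 = 0.012750 + 0.176029 = 0.188779
Of this, 0.176029 comes from 0.704117*0.25 (the actual fire=true cases).
So P(actual fire | detector, ¬burnt toast) = 0.176029/0.188779 ≈ 0.932.
Ruling out burnt toast raises the posterior on actual fire — the flip side of explaining away.

P(actual fire | detector) ≈ 0.805; P(actual fire | detector, ¬burnt toast) ≈ 0.932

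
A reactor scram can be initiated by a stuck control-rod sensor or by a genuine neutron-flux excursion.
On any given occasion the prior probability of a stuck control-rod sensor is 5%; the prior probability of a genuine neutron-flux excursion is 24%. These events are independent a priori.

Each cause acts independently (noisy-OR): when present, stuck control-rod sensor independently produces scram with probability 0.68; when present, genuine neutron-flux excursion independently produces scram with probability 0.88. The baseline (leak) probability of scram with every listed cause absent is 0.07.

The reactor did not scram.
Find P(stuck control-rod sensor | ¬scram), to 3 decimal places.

P(stuck control-rod sensor | ¬scram) ≈ 0.017

Under noisy-OR, P(scram | causes) = 1 − (1−0.07)·∏(1−qᵢ) over the active causes.
Sum P(¬scram|·) weighted by the priors over the 4 (stuck control-rod sensor, genuine neutron-flux excursion) configurations:
  P(¬scram) = 0.93*0.95*0.76 + 0.1116*0.95*0.24 + 0.2976*0.05*0.76 + 0.035712*0.05*0.24
        = 0.671460 + 0.025445 + 0.011309 + 0.000429 = 0.708643
The terms with stuck control-rod sensor present sum to 0.011738, so
  P(stuck control-rod sensor | ¬scram) = 0.011738 / 0.708643 ≈ 0.017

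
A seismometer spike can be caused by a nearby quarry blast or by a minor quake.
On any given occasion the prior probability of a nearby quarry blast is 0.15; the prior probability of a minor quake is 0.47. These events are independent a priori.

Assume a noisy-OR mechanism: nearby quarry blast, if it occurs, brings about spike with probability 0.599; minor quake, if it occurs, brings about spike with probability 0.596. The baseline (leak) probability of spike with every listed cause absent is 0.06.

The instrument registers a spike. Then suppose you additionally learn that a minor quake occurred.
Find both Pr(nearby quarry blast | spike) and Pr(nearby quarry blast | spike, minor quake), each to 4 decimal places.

Pr(nearby quarry blast | spike) ≈ 0.2845; Pr(nearby quarry blast | spike, minor quake) ≈ 0.1943

Under noisy-OR, P(spike | causes) = 1 − (1−0.06)·∏(1−qᵢ) over the active causes.
For the numerator, keep only nearby quarry blast=true terms: 0.049533 + 0.059764 = 0.109297
Normalizer over all consistent configurations: 0.06·0.85·0.53 + 0.62024·0.85·0.47 + 0.62306·0.15·0.53 + 0.847716·0.15·0.47 = 0.384113
Posterior = 0.109297 / 0.384113 ≈ 0.2845

Now condition on the additional information:
Enumerate both values of nearby quarry blast and weight by the priors:
  P(spike | minor quake) = 0.62024*0.85 + 0.847716*0.15
        = 0.527204 + 0.127157 = 0.654361
The terms with nearby quarry blast present sum to 0.127157, so
  P(nearby quarry blast | spike, minor quake) = 0.127157 / 0.654361 ≈ 0.1943
This is intercausal reasoning (explaining away): once minor quake accounts for the spike, nearby quarry blast becomes less likely.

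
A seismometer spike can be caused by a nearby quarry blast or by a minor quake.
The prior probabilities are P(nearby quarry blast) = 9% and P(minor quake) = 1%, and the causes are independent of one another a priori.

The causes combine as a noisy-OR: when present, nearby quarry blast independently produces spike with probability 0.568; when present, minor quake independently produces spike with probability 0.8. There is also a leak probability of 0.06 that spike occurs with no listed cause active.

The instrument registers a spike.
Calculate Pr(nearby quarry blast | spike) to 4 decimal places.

Pr(nearby quarry blast | spike) ≈ 0.4666

Under noisy-OR, P(spike | causes) = 1 − (1−0.06)·∏(1−qᵢ) over the active causes.
P(spike) = 0.06·0.91·0.99 + 0.812·0.91·0.01 + 0.59392·0.09·0.99 + 0.918784·0.09·0.01 = 0.054054 + 0.007389 + 0.052918 + 0.000827 = 0.115188
Restricting to configurations with nearby quarry blast present: 0.052918 + 0.000827 = 0.053745.
So P(nearby quarry blast | spike) = 0.053745/0.115188 ≈ 0.4666.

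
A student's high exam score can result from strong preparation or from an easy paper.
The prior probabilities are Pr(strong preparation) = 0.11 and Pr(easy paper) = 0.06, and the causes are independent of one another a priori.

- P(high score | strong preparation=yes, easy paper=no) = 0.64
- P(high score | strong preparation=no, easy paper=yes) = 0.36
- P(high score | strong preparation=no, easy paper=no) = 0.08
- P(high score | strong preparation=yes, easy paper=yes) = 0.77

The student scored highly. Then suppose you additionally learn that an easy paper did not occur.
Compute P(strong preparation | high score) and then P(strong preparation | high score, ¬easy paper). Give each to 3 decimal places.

Numerator (weight on configurations with strong preparation): 0.066176 + 0.005082 = 0.071258
The normalizing constant is 0.08·0.89·0.94 + 0.36·0.89·0.06 + 0.64·0.11·0.94 + 0.77·0.11·0.06 = 0.157410
P(strong preparation | high score) = 0.071258/0.157410 ≈ 0.453

Now condition on the additional information:
By total probability over both values of strong preparation:
  P(high score | ¬easy paper) = 0.08*0.89 + 0.64*0.11
        = 0.071200 + 0.070400 = 0.141600
Keeping only the strong preparation-present terms gives 0.070400, so
  P(strong preparation | high score, ¬easy paper) = 0.070400 / 0.141600 ≈ 0.497
With easy paper excluded, strong preparation must carry more of the explanatory weight for the high score.

P(strong preparation | high score) ≈ 0.453; P(strong preparation | high score, ¬easy paper) ≈ 0.497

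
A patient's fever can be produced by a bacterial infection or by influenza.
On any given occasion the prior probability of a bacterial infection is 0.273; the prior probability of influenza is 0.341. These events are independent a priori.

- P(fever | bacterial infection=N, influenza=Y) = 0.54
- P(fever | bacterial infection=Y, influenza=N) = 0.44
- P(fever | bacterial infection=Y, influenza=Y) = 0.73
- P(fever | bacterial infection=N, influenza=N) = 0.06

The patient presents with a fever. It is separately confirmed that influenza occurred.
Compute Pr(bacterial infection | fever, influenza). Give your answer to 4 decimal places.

Pr(bacterial infection | fever, influenza) ≈ 0.3367

P(fever | influenza) = 0.54·0.727 + 0.73·0.273 = 0.392580 + 0.199290 = 0.591870
Of this, 0.199290 comes from 0.73·0.273 (the bacterial infection=true cases).
So P(bacterial infection | fever, influenza) = 0.199290/0.591870 ≈ 0.3367.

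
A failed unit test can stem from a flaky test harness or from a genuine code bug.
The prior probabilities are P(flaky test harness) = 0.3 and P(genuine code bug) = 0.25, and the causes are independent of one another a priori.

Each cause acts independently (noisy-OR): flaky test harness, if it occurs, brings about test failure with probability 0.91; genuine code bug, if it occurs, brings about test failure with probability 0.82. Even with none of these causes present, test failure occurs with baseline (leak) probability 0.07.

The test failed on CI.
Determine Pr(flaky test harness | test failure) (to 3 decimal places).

Pr(flaky test harness | test failure) ≈ 0.605

Under noisy-OR, P(test failure | causes) = 1 − (1−0.07)·∏(1−qᵢ) over the active causes.
Sum P(test failure|·) weighted by the priors over the 4 (flaky test harness, genuine code bug) configurations:
  P(test failure) = 0.07*0.7*0.75 + 0.8326*0.7*0.25 + 0.9163*0.3*0.75 + 0.984934*0.3*0.25
        = 0.036750 + 0.145705 + 0.206167 + 0.073870 = 0.462492
Keeping only the flaky test harness-present terms gives 0.280037, so
  P(flaky test harness | test failure) = 0.280037 / 0.462492 ≈ 0.605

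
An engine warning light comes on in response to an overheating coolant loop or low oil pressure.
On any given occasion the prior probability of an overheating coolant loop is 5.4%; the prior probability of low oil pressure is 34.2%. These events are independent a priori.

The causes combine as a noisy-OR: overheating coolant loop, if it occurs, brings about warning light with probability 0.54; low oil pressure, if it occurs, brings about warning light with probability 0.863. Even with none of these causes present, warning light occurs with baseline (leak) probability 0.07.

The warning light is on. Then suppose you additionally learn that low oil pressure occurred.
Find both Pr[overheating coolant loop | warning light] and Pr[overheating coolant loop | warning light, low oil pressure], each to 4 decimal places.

Under noisy-OR, P(warning light | causes) = 1 − (1−0.07)·∏(1−qᵢ) over the active causes.
P(warning light) = 0.07*0.946*0.658 + 0.87259*0.946*0.342 + 0.5722*0.054*0.658 + 0.941391*0.054*0.342 = 0.043573 + 0.282311 + 0.020331 + 0.017386 = 0.363601
Restricting to configurations with overheating coolant loop present: 0.020331 + 0.017386 = 0.037717.
Hence the posterior is 0.037717/0.363601 ≈ 0.1037.

Now also conditioning on low oil pressure=true:
Sum P(warning light|·) weighted by the priors over both values of overheating coolant loop:
  P(warning light | low oil pressure) = 0.87259*0.946 + 0.941391*0.054
        = 0.825470 + 0.050835 = 0.876305
The terms with overheating coolant loop present sum to 0.050835, so
  P(overheating coolant loop | warning light, low oil pressure) = 0.050835 / 0.876305 ≈ 0.0580

Pr[overheating coolant loop | warning light] ≈ 0.1037; Pr[overheating coolant loop | warning light, low oil pressure] ≈ 0.0580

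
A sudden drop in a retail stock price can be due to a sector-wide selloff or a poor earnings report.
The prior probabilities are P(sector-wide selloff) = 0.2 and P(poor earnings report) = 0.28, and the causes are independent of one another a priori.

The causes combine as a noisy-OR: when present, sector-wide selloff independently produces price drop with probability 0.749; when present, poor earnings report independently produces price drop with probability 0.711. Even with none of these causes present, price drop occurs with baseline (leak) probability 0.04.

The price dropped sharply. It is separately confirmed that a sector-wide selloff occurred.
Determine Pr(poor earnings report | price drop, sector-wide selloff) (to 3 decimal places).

Pr(poor earnings report | price drop, sector-wide selloff) ≈ 0.323

Under noisy-OR, P(price drop | causes) = 1 − (1−0.04)·∏(1−qᵢ) over the active causes.
P(price drop | sector-wide selloff) = 0.75904·0.72 + 0.930363·0.28 = 0.546509 + 0.260502 = 0.807011
The poor earnings report-present share is 0.930363·0.28 = 0.260502.
So P(poor earnings report | price drop, sector-wide selloff) = 0.260502/0.807011 ≈ 0.323.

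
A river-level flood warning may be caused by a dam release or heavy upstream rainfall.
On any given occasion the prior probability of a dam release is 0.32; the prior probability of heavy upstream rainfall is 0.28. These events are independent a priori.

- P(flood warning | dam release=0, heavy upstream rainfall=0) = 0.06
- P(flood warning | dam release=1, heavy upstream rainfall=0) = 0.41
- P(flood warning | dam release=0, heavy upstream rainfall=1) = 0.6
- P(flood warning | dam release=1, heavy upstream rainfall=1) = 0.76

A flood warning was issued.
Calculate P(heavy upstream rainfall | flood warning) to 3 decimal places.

P(flood warning) = 0.06*0.68*0.72 + 0.6*0.68*0.28 + 0.41*0.32*0.72 + 0.76*0.32*0.28 = 0.029376 + 0.114240 + 0.094464 + 0.068096 = 0.306176
Of this, 0.182336 comes from 0.114240 + 0.068096 (the heavy upstream rainfall=true cases).
So P(heavy upstream rainfall | flood warning) = 0.182336/0.306176 ≈ 0.596.

P(heavy upstream rainfall | flood warning) ≈ 0.596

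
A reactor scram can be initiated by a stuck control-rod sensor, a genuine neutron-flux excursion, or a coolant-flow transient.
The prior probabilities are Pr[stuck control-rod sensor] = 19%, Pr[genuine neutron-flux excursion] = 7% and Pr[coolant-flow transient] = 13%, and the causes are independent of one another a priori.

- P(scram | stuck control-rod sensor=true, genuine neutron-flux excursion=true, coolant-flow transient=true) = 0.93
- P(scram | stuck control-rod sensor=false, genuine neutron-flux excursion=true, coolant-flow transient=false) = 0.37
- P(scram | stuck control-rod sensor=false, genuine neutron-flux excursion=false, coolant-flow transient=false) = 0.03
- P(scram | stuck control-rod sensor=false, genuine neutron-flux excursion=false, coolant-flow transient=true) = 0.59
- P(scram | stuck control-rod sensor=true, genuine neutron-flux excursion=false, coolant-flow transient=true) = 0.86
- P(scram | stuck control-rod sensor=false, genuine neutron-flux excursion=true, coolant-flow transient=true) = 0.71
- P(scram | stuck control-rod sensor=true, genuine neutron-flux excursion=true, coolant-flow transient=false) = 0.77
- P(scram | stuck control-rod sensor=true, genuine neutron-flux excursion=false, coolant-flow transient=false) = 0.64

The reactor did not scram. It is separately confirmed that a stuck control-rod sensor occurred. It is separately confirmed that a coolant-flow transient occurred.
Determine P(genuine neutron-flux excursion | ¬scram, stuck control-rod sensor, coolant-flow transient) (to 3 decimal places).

P(genuine neutron-flux excursion | ¬scram, stuck control-rod sensor, coolant-flow transient) ≈ 0.036

Enumerate both values of genuine neutron-flux excursion and weight by the priors:
  P(¬scram | stuck control-rod sensor, coolant-flow transient) = 0.14*0.93 + 0.07*0.07
        = 0.130200 + 0.004900 = 0.135100
Configurations with genuine neutron-flux excursion contribute 0.004900, so
  P(genuine neutron-flux excursion | ¬scram, stuck control-rod sensor, coolant-flow transient) = 0.004900 / 0.135100 ≈ 0.036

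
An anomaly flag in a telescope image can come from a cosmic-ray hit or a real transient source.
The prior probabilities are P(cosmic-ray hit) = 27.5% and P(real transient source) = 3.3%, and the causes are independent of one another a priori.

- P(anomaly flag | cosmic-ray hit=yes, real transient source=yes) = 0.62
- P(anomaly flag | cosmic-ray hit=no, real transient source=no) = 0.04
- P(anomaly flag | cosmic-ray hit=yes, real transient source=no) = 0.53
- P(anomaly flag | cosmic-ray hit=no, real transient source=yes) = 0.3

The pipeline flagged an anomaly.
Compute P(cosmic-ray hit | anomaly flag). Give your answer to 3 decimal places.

P(cosmic-ray hit | anomaly flag) ≈ 0.806

By total probability over the 4 (cosmic-ray hit, real transient source) configurations:
  P(anomaly flag) = 0.04*0.725*0.967 + 0.3*0.725*0.033 + 0.53*0.275*0.967 + 0.62*0.275*0.033
        = 0.028043 + 0.007178 + 0.140940 + 0.005627 = 0.181788
Configurations with cosmic-ray hit contribute 0.146567, so
  P(cosmic-ray hit | anomaly flag) = 0.146567 / 0.181788 ≈ 0.806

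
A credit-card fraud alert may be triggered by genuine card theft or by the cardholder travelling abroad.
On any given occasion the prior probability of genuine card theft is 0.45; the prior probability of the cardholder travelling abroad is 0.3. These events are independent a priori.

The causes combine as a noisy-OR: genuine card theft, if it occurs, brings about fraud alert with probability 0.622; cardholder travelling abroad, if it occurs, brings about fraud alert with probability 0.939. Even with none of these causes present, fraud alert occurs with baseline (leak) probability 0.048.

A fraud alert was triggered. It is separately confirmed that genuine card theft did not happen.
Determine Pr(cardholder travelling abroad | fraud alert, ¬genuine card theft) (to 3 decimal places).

Pr(cardholder travelling abroad | fraud alert, ¬genuine card theft) ≈ 0.894

Under noisy-OR, P(fraud alert | causes) = 1 − (1−0.048)·∏(1−qᵢ) over the active causes.
Sum P(fraud alert|·) weighted by the priors over both values of cardholder travelling abroad:
  P(fraud alert | ¬genuine card theft) = 0.048*0.7 + 0.941928*0.3
        = 0.033600 + 0.282578 = 0.316178
Configurations with cardholder travelling abroad contribute 0.282578, so
  P(cardholder travelling abroad | fraud alert, ¬genuine card theft) = 0.282578 / 0.316178 ≈ 0.894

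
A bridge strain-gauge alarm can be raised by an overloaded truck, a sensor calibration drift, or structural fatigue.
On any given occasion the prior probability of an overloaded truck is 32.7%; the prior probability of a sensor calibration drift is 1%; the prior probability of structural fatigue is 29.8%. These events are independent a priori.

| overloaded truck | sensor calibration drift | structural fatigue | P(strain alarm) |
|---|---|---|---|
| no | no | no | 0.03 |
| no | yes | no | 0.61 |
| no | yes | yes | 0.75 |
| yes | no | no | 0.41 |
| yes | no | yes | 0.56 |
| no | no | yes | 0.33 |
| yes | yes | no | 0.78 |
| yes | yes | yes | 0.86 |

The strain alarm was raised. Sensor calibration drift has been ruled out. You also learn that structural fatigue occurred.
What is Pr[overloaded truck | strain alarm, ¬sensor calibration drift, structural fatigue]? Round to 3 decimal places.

By total probability over both values of overloaded truck:
  P(strain alarm | ¬sensor calibration drift, structural fatigue) = 0.33×0.673 + 0.56×0.327
        = 0.222090 + 0.183120 = 0.405210
Configurations with overloaded truck contribute 0.183120, so
  P(overloaded truck | strain alarm, ¬sensor calibration drift, structural fatigue) = 0.183120 / 0.405210 ≈ 0.452

Pr[overloaded truck | strain alarm, ¬sensor calibration drift, structural fatigue] ≈ 0.452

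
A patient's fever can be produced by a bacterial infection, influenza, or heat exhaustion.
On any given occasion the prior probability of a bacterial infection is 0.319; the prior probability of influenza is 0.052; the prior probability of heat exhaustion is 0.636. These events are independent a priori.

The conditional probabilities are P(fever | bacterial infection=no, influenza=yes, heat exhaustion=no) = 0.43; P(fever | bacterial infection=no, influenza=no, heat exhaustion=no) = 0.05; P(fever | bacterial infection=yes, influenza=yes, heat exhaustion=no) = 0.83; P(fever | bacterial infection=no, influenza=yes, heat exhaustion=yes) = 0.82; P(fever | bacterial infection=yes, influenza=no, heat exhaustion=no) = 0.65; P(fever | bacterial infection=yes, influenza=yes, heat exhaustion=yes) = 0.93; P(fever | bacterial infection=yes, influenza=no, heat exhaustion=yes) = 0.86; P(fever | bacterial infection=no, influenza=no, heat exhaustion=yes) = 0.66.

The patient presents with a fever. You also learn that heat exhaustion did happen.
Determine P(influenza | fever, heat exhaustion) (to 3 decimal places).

For the numerator, keep only influenza=true terms: 0.029038 + 0.015427 = 0.044465
Normalizer over all consistent configurations: 0.66·0.681·0.948 + 0.82·0.681·0.052 + 0.86·0.319·0.948 + 0.93·0.319·0.052 = 0.730627
Posterior = 0.044465 / 0.730627 ≈ 0.061

P(influenza | fever, heat exhaustion) ≈ 0.061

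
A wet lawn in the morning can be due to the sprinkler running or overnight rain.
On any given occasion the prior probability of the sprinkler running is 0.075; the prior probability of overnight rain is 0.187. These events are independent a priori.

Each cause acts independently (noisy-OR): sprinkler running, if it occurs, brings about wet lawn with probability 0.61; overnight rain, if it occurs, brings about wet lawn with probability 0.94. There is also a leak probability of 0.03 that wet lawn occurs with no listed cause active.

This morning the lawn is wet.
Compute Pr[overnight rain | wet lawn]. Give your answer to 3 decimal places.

Under noisy-OR, P(wet lawn | causes) = 1 − (1−0.03)·∏(1−qᵢ) over the active causes.
Weight on overnight rain=true, given the evidence: 0.162908 + 0.013707 = 0.176615
The normalizing constant is 0.03·0.925·0.813 + 0.9418·0.925·0.187 + 0.6217·0.075·0.813 + 0.977302·0.075·0.187 = 0.237084
Posterior = 0.176615 / 0.237084 ≈ 0.745

Pr[overnight rain | wet lawn] ≈ 0.745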